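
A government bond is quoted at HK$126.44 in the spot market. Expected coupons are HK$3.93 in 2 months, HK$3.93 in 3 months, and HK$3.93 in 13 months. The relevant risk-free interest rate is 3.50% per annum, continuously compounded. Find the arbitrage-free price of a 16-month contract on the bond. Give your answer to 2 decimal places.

PV(coupons) I = 3.93·e^(−0.0350·2/12) + 3.93·e^(−0.0350·3/12) + 3.93·e^(−0.0350·13/12)
I = 3.9071 + 3.8958 + 3.7838 = 11.5867
F = (S − I)·e^(rT) = (126.44 − 11.5867) · e^(0.0350·16/12)
= 114.8533 · e^0.046667 = 114.8533 × 1.047773 = HK$120.34

HK$120.34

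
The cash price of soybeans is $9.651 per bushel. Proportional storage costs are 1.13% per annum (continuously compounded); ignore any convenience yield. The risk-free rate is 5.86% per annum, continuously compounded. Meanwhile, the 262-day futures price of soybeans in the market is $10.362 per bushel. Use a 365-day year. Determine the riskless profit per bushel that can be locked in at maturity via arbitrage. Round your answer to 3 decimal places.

Fair futures: F* = S·e^(carry·T), with carry = (r + u) = 0.0586 + 0.0113 = 0.0699
F* = 9.651 · e^(0.0699 × 262/365) = 9.651 · e^0.050175 = 9.651 × 1.051455 = $10.1476
Market $10.362 > fair $10.1476: forward overpriced → cash-and-carry (buy spot, short the forward).
At maturity, profit = |F_mkt − F*| = |10.362 − 10.1476| = $0.214 per bushel

$0.214 per bushel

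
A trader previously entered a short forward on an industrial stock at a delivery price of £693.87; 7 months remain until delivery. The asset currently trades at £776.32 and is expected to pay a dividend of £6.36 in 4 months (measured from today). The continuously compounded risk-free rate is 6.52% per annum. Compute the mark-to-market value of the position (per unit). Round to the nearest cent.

-£102.12

PV(remaining dividends) I = 6.36·e^(−0.0652·4/12) = 6.2233
Current forward F = (S − I)·e^(rT) = (776.32 − 6.2233)·e^(0.0652·7/12) = 770.0967 × 1.038766 = 799.9503
Value (long) = (F − K)·e^(−rT) = (799.9503 − 693.87) × 0.962681 = 102.1215
Short position value = −(long value) = -£102.12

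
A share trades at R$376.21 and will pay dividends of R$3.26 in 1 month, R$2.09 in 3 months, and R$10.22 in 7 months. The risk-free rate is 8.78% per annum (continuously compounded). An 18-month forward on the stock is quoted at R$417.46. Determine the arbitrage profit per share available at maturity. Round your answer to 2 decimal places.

R$5.39 per share

PV(dividends) I = 3.26·e^(−0.0878·1/12) + 2.09·e^(−0.0878·3/12) + 10.22·e^(−0.0878·7/12) = 14.9906
Fair forward F* = (S − I)·e^(rT) = (376.21 − 14.9906)·e^0.131700 = 361.2194 × 1.140766 = 412.0668
Market R$417.46 > fair 412.0668: forward overpriced → cash-and-carry (borrow at r, buy the stock and collect the dividends, short the forward).
Profit at T = |F_mkt − F*| = |417.46 − 412.0668| = R$5.39 per share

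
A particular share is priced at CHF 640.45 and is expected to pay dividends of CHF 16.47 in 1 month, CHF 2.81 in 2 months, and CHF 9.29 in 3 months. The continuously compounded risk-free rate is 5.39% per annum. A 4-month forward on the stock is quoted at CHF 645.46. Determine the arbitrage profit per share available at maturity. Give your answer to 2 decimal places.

PV(dividends) I = 16.47·e^(−0.0539·1/12) + 2.81·e^(−0.0539·2/12) + 9.29·e^(−0.0539·3/12) = 28.3467
Fair forward F* = (S − I)·e^(rT) = (640.45 − 28.3467)·e^0.017967 = 612.1033 × 1.018129 = 623.2001
Market CHF 645.46 > fair 623.2001: forward overpriced → cash-and-carry (borrow at r, buy the stock and collect the dividends, short the forward).
Profit at T = |F_mkt − F*| = |645.46 − 623.2001| = CHF 22.26 per share

CHF 22.26 per share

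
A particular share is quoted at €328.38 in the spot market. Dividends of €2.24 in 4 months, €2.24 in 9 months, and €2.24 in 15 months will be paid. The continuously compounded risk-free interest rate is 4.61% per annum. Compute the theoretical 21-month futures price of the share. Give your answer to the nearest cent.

€348.94

PV(dividends) I = 2.24·e^(−0.0461·4/12) + 2.24·e^(−0.0461·9/12) + 2.24·e^(−0.0461·15/12)
I = 2.2058 + 2.1639 + 2.1146 = 6.4843
F = (S − I)·e^(rT) = (328.38 − 6.4843) · e^(0.0461·21/12)
= 321.8957 · e^0.080675 = 321.8957 × 1.084019 = €348.94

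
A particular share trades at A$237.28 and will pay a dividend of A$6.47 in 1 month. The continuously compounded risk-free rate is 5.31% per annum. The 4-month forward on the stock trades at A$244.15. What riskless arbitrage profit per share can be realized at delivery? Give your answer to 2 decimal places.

PV(dividends) I = 6.47·e^(−0.0531·1/12) = 6.4414
Fair forward F* = (S − I)·e^(rT) = (237.28 − 6.4414)·e^0.017700 = 230.8386 × 1.017858 = 234.9609
Market A$244.15 > fair 234.9609: forward overpriced → cash-and-carry (borrow at r, buy the stock and collect the dividends, short the forward).
Profit at T = |F_mkt − F*| = |244.15 − 234.9609| = A$9.19 per share

A$9.19 per share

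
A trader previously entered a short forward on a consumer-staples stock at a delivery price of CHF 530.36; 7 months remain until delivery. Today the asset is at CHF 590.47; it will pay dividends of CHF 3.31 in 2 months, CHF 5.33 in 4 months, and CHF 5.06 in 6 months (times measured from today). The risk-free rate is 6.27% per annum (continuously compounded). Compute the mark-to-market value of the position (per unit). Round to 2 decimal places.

-CHF 65.76

PV(remaining dividends) I = 3.31·e^(−0.0627·2/12) + 5.33·e^(−0.0627·4/12) + 5.06·e^(−0.0627·6/12) = 13.3992
Current forward F = (S − I)·e^(rT) = (590.47 − 13.3992)·e^(0.0627·7/12) = 577.0708 × 1.037252 = 598.5678
Value (long) = (F − K)·e^(−rT) = (598.5678 − 530.36) × 0.964086 = 65.7582
Short position value = −(long value) = -CHF 65.76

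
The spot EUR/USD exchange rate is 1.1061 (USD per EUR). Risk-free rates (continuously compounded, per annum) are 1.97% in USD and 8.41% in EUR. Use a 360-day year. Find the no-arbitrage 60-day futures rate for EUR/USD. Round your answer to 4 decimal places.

1.0943

F = S·e^((r_USD − r_EUR)T) = 1.1061 · e^((0.0197 − 0.0841) × 60/360)
= 1.1061 · e^-0.010733 = 1.1061 × 0.989324
F = 1.0943 USD per EUR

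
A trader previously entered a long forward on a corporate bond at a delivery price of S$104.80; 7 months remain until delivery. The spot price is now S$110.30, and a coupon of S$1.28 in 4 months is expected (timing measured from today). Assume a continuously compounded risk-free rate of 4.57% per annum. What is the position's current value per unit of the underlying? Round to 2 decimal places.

S$7.00

PV(remaining coupons) I = 1.28·e^(−0.0457·4/12) = 1.2606
Current forward F = (S − I)·e^(rT) = (110.30 − 1.2606)·e^(0.0457·7/12) = 109.0394 × 1.027017 = 111.9853
Value (long) = (F − K)·e^(−rT) = (111.9853 − 104.80) × 0.973694 = 6.9963
Value = S$7.00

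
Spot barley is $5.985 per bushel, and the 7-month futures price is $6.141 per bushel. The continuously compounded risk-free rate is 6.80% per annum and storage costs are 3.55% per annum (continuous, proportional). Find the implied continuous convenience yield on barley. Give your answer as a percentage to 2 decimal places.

5.94%

F = S·e^((r+u−y)T) ⇒ (r+u−y) = ln(F/S)/T
ln(6.141/5.985) = 0.025731; /T ⇒ 0.044110
y = r + u − ln(F/S)/T = 0.0680 + 0.0355 − 0.044110 = 0.059390
y = 5.94%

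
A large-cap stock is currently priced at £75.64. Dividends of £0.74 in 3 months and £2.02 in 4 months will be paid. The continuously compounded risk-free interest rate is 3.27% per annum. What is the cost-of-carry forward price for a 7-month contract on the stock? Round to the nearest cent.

PV(dividends) I = 0.74·e^(−0.0327·3/12) + 2.02·e^(−0.0327·4/12)
I = 0.7340 + 1.9981 = 2.7321
F = (S − I)·e^(rT) = (75.64 − 2.7321) · e^(0.0327·7/12)
= 72.9079 · e^0.019075 = 72.9079 × 1.019258 = £74.31

£74.31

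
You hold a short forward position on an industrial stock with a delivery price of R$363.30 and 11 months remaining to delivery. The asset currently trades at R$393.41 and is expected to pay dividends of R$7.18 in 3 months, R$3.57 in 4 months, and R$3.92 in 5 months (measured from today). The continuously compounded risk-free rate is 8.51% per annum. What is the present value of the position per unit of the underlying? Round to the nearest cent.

-R$43.09

PV(remaining dividends) I = 7.18·e^(−0.0851·3/12) + 3.57·e^(−0.0851·4/12) + 3.92·e^(−0.0851·5/12) = 14.2825
Current forward F = (S − I)·e^(rT) = (393.41 − 14.2825)·e^(0.0851·11/12) = 379.1275 × 1.081132 = 409.8869
Value (long) = (F − K)·e^(−rT) = (409.8869 − 363.30) × 0.924957 = 43.0909
Short position value = −(long value) = -R$43.09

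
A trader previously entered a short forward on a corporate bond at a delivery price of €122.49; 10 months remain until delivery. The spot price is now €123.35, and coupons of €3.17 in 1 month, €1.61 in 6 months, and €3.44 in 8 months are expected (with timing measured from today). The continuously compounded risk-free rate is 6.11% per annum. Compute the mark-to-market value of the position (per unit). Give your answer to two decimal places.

€1.08

PV(remaining coupons) I = 3.17·e^(−0.0611·1/12) + 1.61·e^(−0.0611·6/12) + 3.44·e^(−0.0611·8/12) = 8.0182
Current forward F = (S − I)·e^(rT) = (123.35 − 8.0182)·e^(0.0611·10/12) = 115.3318 × 1.052235 = 121.3562
Value (long) = (F − K)·e^(−rT) = (121.3562 − 122.49) × 0.950358 = -1.0775
Short position value = −(long value) = €1.08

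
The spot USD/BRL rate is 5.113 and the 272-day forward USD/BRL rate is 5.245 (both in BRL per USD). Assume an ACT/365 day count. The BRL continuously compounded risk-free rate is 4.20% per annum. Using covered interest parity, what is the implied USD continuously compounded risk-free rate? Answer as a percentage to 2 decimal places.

F = S·e^((r_BRL − r_USD)T) ⇒ r_USD = r_BRL − ln(F/S)/T
ln(5.245/5.113) = 0.025489; /(272/365) = 0.034204
r_USD = 0.0420 − 0.034204 = 0.007796
r_USD = 0.78%

0.78%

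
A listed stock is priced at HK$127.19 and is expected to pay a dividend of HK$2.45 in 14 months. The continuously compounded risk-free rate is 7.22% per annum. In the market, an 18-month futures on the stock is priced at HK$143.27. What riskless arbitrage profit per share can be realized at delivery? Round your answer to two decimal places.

PV(dividends) I = 2.45·e^(−0.0722·14/12) = 2.2521
Fair futures F* = (S − I)·e^(rT) = (127.19 − 2.2521)·e^0.108300 = 124.9379 × 1.114382 = 139.2285
Market HK$143.27 > fair 139.2285: forward overpriced → cash-and-carry (borrow at r, buy the stock and collect the dividends, short the forward).
Profit at T = |F_mkt − F*| = |143.27 − 139.2285| = HK$4.04 per share

HK$4.04 per share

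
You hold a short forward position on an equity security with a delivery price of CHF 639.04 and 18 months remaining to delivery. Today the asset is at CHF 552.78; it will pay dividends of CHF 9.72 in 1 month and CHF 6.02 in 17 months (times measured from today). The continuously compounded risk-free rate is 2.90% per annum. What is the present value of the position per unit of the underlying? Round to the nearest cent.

CHF 74.53

PV(remaining dividends) I = 9.72·e^(−0.0290·1/12) + 6.02·e^(−0.0290·17/12) = 15.4742
Current forward F = (S − I)·e^(rT) = (552.78 − 15.4742)·e^(0.0290·18/12) = 537.3058 × 1.044460 = 561.1944
Value (long) = (F − K)·e^(−rT) = (561.1944 − 639.04) × 0.957433 = -74.5319
Short position value = −(long value) = CHF 74.53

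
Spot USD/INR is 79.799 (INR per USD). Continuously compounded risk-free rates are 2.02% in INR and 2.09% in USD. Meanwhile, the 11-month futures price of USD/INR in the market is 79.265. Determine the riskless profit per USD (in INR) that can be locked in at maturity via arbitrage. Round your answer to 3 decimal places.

Fair futures: F* = S·e^(carry·T), with carry = (r_INR − r_USD) = 0.0202 − 0.0209 = -0.0007
F* = 79.799 · e^(-0.0007 × 11/12) = 79.799 · e^-0.000642 = 79.799 × 0.999358 = 79.7478
Market 79.265 < fair 79.7478: forward underpriced → reverse cash-and-carry (short spot, go long the forward).
At maturity, profit = |F_mkt − F*| = |79.265 − 79.7478| = 0.483 per USD (in INR)

0.483 per USD (in INR)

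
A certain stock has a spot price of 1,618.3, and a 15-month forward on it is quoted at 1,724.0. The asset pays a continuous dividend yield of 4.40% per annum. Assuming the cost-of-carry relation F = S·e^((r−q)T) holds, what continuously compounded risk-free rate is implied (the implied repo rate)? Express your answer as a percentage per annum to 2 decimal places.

From F = S·e^((r−q)T): (r − q) = ln(F/S)/T
ln(1724.0/1618.3) = ln(1.065315) = 0.063271
(r − q) = 0.063271 / (15/12) = 0.050617
r = ln(F/S)/T + q = 0.050617 + 0.0440 = 0.094617
r = 9.46%

9.46%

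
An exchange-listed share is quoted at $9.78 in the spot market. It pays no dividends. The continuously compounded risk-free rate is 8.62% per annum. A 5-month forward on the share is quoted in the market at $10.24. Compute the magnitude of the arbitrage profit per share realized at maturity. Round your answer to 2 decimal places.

Fair forward: F* = S·e^(carry·T), with carry = r = 0.0862
F* = 9.78 · e^(0.0862 × 5/12) = 9.78 · e^0.035917 = 9.78 × 1.036570 = $10.1377
Market $10.24 > fair $10.1377: forward overpriced → cash-and-carry (buy spot, short the forward).
At maturity, profit = |F_mkt − F*| = |10.24 − 10.1377| = $0.10 per share

$0.10 per share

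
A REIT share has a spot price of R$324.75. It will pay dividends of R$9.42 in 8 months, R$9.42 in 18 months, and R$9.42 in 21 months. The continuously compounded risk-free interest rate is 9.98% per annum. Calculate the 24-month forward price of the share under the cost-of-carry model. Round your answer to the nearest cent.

R$366.17

PV(dividends) I = 9.42·e^(−0.0998·8/12) + 9.42·e^(−0.0998·18/12) + 9.42·e^(−0.0998·21/12)
I = 8.8137 + 8.1103 + 7.9105 = 24.8345
F = (S − I)·e^(rT) = (324.75 − 24.8345) · e^(0.0998·24/12)
= 299.9155 · e^0.199600 = 299.9155 × 1.220914 = R$366.17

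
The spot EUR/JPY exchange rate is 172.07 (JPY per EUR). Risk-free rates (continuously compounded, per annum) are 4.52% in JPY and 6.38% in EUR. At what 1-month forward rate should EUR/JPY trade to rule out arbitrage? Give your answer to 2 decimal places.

F = S·e^((r_JPY − r_EUR)T) = 172.07 · e^((0.0452 − 0.0638) × 1/12)
= 172.07 · e^-0.001550 = 172.07 × 0.998451
F = 171.80 JPY per EUR

171.80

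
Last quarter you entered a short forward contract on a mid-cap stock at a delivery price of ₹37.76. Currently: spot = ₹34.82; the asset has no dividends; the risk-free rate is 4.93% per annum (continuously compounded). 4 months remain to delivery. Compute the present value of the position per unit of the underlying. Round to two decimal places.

Current fair forward for the remaining 4 months: F = S·e^(r·T), r = 0.0493
F = 34.82 · e^(0.0493 × 4/12) = 34.82 × 1.016569 = 35.3969
Value of long forward = (F − K)·e^(−rT) = (35.3969 − 37.76) · e^(−0.0493·4/12)
= -2.3631 × 0.983701 = -2.32
Short position value = −(long value) = ₹2.32

₹2.32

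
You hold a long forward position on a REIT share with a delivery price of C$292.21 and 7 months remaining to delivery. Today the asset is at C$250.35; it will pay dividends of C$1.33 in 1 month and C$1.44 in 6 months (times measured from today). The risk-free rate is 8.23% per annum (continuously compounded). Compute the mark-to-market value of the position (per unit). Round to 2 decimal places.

PV(remaining dividends) I = 1.33·e^(−0.0823·1/12) + 1.44·e^(−0.0823·6/12) = 2.7029
Current forward F = (S − I)·e^(rT) = (250.35 − 2.7029)·e^(0.0823·7/12) = 247.6471 × 1.049179 = 259.8261
Value (long) = (F − K)·e^(−rT) = (259.8261 − 292.21) × 0.953126 = -30.8659
Value = -C$30.87

-C$30.87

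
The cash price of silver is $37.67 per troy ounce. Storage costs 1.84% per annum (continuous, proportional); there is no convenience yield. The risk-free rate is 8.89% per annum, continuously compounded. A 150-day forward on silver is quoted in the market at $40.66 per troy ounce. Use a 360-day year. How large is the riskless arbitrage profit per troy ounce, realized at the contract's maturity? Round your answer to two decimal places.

Fair forward: F* = S·e^(carry·T), with carry = (r + u) = 0.0889 + 0.0184 = 0.1073
F* = 37.67 · e^(0.1073 × 150/360) = 37.67 · e^0.044708 = 37.67 × 1.045722 = $39.3923
Market $40.66 > fair $39.3923: forward overpriced → cash-and-carry (buy spot, short the forward).
At maturity, profit = |F_mkt − F*| = |40.66 − 39.3923| = $1.27 per troy ounce

$1.27 per troy ounce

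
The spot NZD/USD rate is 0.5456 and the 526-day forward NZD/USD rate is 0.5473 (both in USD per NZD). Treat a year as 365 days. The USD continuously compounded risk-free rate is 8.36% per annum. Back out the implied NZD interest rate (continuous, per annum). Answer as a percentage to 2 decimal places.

F = S·e^((r_USD − r_NZD)T) ⇒ r_NZD = r_USD − ln(F/S)/T
ln(0.5473/0.5456) = 0.003111; /(526/365) = 0.002159
r_NZD = 0.0836 − 0.002159 = 0.081441
r_NZD = 8.14%

8.14%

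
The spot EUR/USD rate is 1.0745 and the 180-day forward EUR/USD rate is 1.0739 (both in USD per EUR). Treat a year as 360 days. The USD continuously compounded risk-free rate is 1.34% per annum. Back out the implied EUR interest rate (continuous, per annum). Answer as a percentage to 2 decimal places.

F = S·e^((r_USD − r_EUR)T) ⇒ r_EUR = r_USD − ln(F/S)/T
ln(1.0739/1.0745) = -0.000559; /(180/360) = -0.001118
r_EUR = 0.0134 + 0.001118 = 0.014518
r_EUR = 1.45%

1.45%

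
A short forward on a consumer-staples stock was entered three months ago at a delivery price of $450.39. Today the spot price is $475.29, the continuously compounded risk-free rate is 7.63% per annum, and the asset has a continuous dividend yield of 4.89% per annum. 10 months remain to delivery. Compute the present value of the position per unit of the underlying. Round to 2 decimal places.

Current fair forward for the remaining 10 months: F = S·e^((r − q)·T), (r − q) = 0.0763 − 0.0489 = 0.0274
F = 475.29 · e^(0.0274 × 10/12) = 475.29 × 1.023096 = 486.2673
Value of long forward = (F − K)·e^(−rT) = (486.2673 − 450.39) · e^(−0.0763·10/12)
= 35.8773 × 0.938396 = 33.67
Short position value = −(long value) = -$33.67

-$33.67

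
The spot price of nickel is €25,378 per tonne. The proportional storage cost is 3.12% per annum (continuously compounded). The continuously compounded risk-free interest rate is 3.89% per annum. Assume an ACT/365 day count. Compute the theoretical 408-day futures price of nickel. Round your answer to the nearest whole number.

€27,447 per tonne

Net carry = r + u − y = 0.0389 + 0.0312 − 0.0000 = 0.0701
F = S·e^((r+u−y)T) = 25378 · e^(0.0701 × 408/365) = 25378 · e^0.078358
= 25378 × 1.081510 = €27,447 per tonne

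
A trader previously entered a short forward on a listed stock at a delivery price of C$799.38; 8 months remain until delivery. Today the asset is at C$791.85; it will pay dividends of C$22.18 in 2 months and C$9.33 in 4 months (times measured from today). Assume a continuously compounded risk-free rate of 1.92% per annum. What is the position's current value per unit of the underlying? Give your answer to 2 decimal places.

C$28.74

PV(remaining dividends) I = 22.18·e^(−0.0192·2/12) + 9.33·e^(−0.0192·4/12) = 31.3796
Current forward F = (S − I)·e^(rT) = (791.85 − 31.3796)·e^(0.0192·8/12) = 760.4704 × 1.012882 = 770.2668
Value (long) = (F − K)·e^(−rT) = (770.2668 − 799.38) × 0.987282 = -28.7429
Short position value = −(long value) = C$28.74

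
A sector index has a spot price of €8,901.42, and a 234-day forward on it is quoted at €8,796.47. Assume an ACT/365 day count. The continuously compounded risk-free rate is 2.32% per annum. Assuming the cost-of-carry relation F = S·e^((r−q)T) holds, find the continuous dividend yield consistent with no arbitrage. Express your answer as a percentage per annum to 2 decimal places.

4.17%

From F = S·e^((r−q)T): (r − q) = ln(F/S)/T
ln(8796.47/8901.42) = ln(0.988210) = -0.011860
(r − q) = -0.011860 / (234/365) = -0.018500
q = r − ln(F/S)/T = 0.0232 + 0.018500 = 0.041700
q = 4.17%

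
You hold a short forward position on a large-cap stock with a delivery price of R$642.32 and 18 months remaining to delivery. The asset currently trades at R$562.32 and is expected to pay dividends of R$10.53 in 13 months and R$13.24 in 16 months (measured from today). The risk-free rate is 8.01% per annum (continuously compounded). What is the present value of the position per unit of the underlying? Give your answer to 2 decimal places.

PV(remaining dividends) I = 10.53·e^(−0.0801·13/12) + 13.24·e^(−0.0801·16/12) = 21.5536
Current forward F = (S − I)·e^(rT) = (562.32 − 21.5536)·e^(0.0801·18/12) = 540.7664 × 1.127666 = 609.8039
Value (long) = (F − K)·e^(−rT) = (609.8039 − 642.32) × 0.886787 = -28.8349
Short position value = −(long value) = R$28.83

R$28.83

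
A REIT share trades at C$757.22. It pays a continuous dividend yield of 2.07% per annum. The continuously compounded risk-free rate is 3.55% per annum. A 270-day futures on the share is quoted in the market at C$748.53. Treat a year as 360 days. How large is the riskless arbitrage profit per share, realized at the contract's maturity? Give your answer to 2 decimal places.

C$17.14 per share

Fair futures: F* = S·e^(carry·T), with carry = (r − q) = 0.0355 − 0.0207 = 0.0148
F* = 757.22 · e^(0.0148 × 270/360) = 757.22 · e^0.011100 = 757.22 × 1.011162 = C$765.6721
Market C$748.53 < fair C$765.6721: forward underpriced → reverse cash-and-carry (short spot, go long the forward).
At maturity, profit = |F_mkt − F*| = |748.53 − 765.6721| = C$17.14 per share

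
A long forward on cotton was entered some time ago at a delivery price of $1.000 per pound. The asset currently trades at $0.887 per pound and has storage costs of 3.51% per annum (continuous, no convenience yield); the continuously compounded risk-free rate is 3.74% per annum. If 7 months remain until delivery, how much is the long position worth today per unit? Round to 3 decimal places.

Current fair forward for the remaining 7 months: F = S·e^((r + u)·T), (r + u) = 0.0374 + 0.0351 = 0.0725
F = 0.887 · e^(0.0725 × 7/12) = 0.887 × 1.043199 = 0.9253
Value of long forward = (F − K)·e^(−rT) = (0.9253 − 1.000) · e^(−0.0374·7/12)
= -0.0747 × 0.978420 = -0.073

-$0.073 per pound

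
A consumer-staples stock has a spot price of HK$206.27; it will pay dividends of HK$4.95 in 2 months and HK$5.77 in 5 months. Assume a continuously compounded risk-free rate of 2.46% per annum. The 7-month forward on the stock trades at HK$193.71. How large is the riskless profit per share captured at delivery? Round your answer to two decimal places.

PV(dividends) I = 4.95·e^(−0.0246·2/12) + 5.77·e^(−0.0246·5/12) = 10.6409
Fair forward F* = (S − I)·e^(rT) = (206.27 − 10.6409)·e^0.014350 = 195.6291 × 1.014453 = 198.4565
Market HK$193.71 < fair 198.4565: forward underpriced → reverse cash-and-carry (short the stock, invest proceeds at r, pay the dividends, go long the forward).
Profit at T = |F_mkt − F*| = |193.71 − 198.4565| = HK$4.75 per share

HK$4.75 per share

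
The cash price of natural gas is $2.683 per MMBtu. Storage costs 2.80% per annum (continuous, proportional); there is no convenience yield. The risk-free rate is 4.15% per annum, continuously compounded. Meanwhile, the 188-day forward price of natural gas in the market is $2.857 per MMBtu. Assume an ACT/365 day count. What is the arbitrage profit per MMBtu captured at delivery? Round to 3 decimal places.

Fair forward: F* = S·e^(carry·T), with carry = (r + u) = 0.0415 + 0.0280 = 0.0695
F* = 2.683 · e^(0.0695 × 188/365) = 2.683 · e^0.035797 = 2.683 × 1.036445 = $2.7808
Market $2.857 > fair $2.7808: forward overpriced → cash-and-carry (buy spot, short the forward).
At maturity, profit = |F_mkt − F*| = |2.857 − 2.7808| = $0.076 per MMBtu

$0.076 per MMBtu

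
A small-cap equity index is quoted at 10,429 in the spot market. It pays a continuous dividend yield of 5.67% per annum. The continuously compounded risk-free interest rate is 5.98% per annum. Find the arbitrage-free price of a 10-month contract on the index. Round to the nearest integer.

F = S·e^((r − q)T) = 10429 · e^((0.0598 − 0.0567) × 10/12)
= 10429 · e^0.002583 = 10429 × 1.002586
F = 10,456

10,456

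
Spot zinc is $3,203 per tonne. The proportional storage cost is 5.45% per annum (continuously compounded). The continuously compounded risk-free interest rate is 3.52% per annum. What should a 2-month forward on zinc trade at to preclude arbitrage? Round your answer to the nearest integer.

Net carry = r + u − y = 0.0352 + 0.0545 − 0.0000 = 0.0897
F = S·e^((r+u−y)T) = 3203 · e^(0.0897 × 2/12) = 3203 · e^0.014950
= 3203 × 1.015062 = $3,251 per tonne

$3,251 per tonne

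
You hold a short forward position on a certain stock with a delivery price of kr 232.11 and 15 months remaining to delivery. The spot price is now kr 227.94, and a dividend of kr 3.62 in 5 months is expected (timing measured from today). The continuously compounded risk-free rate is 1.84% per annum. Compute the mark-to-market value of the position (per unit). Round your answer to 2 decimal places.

kr 2.48

PV(remaining dividends) I = 3.62·e^(−0.0184·5/12) = 3.5924
Current forward F = (S − I)·e^(rT) = (227.94 − 3.5924)·e^(0.0184·15/12) = 224.3476 × 1.023267 = 229.5675
Value (long) = (F − K)·e^(−rT) = (229.5675 − 232.11) × 0.977262 = -2.4847
Short position value = −(long value) = kr 2.48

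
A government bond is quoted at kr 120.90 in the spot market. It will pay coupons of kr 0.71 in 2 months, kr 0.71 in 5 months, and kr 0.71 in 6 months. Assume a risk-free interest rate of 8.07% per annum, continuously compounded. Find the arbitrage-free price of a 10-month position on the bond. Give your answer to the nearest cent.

kr 127.10

PV(coupons) I = 0.71·e^(−0.0807·2/12) + 0.71·e^(−0.0807·5/12) + 0.71·e^(−0.0807·6/12)
I = 0.7005 + 0.6865 + 0.6819 = 2.0689
F = (S − I)·e^(rT) = (120.90 − 2.0689) · e^(0.0807·10/12)
= 118.8311 · e^0.067250 = 118.8311 × 1.069563 = kr 127.10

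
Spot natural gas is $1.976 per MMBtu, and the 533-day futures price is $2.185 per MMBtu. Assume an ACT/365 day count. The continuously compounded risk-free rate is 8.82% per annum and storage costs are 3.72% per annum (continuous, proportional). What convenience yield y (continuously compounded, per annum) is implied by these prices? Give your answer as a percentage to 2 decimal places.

5.65%

F = S·e^((r+u−y)T) ⇒ (r+u−y) = ln(F/S)/T
ln(2.185/1.976) = 0.100541; /T ⇒ 0.068851
y = r + u − ln(F/S)/T = 0.0882 + 0.0372 − 0.068851 = 0.056549
y = 5.65%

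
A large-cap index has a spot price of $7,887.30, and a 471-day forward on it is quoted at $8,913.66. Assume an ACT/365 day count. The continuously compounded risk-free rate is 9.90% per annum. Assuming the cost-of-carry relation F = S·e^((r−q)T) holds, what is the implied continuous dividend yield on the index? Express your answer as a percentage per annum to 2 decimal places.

0.42%

From F = S·e^((r−q)T): (r − q) = ln(F/S)/T
ln(8913.66/7887.30) = ln(1.130128) = 0.122331
(r − q) = 0.122331 / (471/365) = 0.094800
q = r − ln(F/S)/T = 0.0990 − 0.094800 = 0.004200
q = 0.42%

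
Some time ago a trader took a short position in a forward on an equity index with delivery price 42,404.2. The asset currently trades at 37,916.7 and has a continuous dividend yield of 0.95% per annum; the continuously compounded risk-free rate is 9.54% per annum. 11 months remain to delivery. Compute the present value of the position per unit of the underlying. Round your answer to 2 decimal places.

Current fair forward for the remaining 11 months: F = S·e^((r − q)·T), (r − q) = 0.0954 − 0.0095 = 0.0859
F = 37916.7 · e^(0.0859 × 11/12) = 37916.7 × 1.08192479 = 41023.0177
Value of long forward = (F − K)·e^(−rT) = (41023.0177 − 42404.2) · e^(−0.0954·11/12)
= -1381.1823 × 0.91626468 = -1265.53
Short position value = −(long value) = 1265.53

1265.53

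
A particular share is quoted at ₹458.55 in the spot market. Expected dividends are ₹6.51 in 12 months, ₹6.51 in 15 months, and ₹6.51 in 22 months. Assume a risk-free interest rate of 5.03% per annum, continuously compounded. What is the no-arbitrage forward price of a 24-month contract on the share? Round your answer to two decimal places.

PV(dividends) I = 6.51·e^(−0.0503·12/12) + 6.51·e^(−0.0503·15/12) + 6.51·e^(−0.0503·22/12)
I = 6.1906 + 6.1133 + 5.9365 = 18.2404
F = (S − I)·e^(rT) = (458.55 − 18.2404) · e^(0.0503·24/12)
= 440.3096 · e^0.100600 = 440.3096 × 1.105834 = ₹486.91

₹486.91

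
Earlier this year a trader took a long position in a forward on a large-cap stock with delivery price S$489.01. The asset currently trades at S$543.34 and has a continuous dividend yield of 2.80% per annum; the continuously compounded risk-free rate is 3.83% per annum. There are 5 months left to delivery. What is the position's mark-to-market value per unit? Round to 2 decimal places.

Current fair forward for the remaining 5 months: F = S·e^((r − q)·T), (r − q) = 0.0383 − 0.0280 = 0.0103
F = 543.34 · e^(0.0103 × 5/12) = 543.34 × 1.004301 = 545.6769
Value of long forward = (F − K)·e^(−rT) = (545.6769 − 489.01) · e^(−0.0383·5/12)
= 56.6669 × 0.984168 = 55.77

S$55.77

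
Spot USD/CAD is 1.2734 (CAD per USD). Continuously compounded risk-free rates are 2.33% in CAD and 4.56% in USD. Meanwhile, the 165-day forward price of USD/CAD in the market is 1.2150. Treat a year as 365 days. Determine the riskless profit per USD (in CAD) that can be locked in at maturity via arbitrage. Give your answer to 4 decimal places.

Fair forward: F* = S·e^(carry·T), with carry = (r_CAD − r_USD) = 0.0233 − 0.0456 = -0.0223
F* = 1.2734 · e^(-0.0223 × 165/365) = 1.2734 · e^-0.010081 = 1.2734 × 0.989970 = 1.2606
Market 1.2150 < fair 1.2606: forward underpriced → reverse cash-and-carry (short spot, go long the forward).
At maturity, profit = |F_mkt − F*| = |1.2150 − 1.2606| = 0.0456 per USD (in CAD)

0.0456 per USD (in CAD)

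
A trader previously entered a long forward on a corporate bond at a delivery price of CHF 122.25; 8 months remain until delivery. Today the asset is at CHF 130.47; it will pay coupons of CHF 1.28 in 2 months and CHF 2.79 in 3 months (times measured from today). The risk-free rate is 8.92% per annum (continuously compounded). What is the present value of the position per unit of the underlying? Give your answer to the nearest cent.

CHF 11.29

PV(remaining coupons) I = 1.28·e^(−0.0892·2/12) + 2.79·e^(−0.0892·3/12) = 3.9896
Current forward F = (S − I)·e^(rT) = (130.47 − 3.9896)·e^(0.0892·8/12) = 126.4804 × 1.061270 = 134.2299
Value (long) = (F − K)·e^(−rT) = (134.2299 − 122.25) × 0.942267 = 11.2883
Value = CHF 11.29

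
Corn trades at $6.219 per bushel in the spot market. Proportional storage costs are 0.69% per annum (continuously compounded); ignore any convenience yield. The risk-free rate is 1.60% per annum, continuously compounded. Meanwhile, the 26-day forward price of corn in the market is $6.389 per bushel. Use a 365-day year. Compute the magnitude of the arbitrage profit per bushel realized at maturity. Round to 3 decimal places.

Fair forward: F* = S·e^(carry·T), with carry = (r + u) = 0.0160 + 0.0069 = 0.0229
F* = 6.219 · e^(0.0229 × 26/365) = 6.219 · e^0.001631 = 6.219 × 1.001632 = $6.2291
Market $6.389 > fair $6.2291: forward overpriced → cash-and-carry (buy spot, short the forward).
At maturity, profit = |F_mkt − F*| = |6.389 − 6.2291| = $0.160 per bushel

$0.160 per bushel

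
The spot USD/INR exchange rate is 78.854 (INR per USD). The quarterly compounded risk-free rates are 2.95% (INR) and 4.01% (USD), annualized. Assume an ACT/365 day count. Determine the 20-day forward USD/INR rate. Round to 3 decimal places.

78.809

By covered interest parity, F = S · (1+r_INR/4)^(4T) / (1+r_USD/4)^(4T)
= 78.854 × 1.001612 / 1.002189 = 78.854 × 0.999424
F = 78.809 INR per USD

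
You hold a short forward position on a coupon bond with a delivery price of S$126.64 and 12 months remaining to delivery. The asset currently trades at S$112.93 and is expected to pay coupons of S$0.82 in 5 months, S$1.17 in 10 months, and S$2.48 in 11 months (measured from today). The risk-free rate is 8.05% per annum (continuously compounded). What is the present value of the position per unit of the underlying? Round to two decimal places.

S$8.11

PV(remaining coupons) I = 0.82·e^(−0.0805·5/12) + 1.17·e^(−0.0805·10/12) + 2.48·e^(−0.0805·11/12) = 4.1906
Current forward F = (S − I)·e^(rT) = (112.93 − 4.1906)·e^(0.0805·12/12) = 108.7394 × 1.083829 = 117.8549
Value (long) = (F − K)·e^(−rT) = (117.8549 − 126.64) × 0.922655 = -8.1056
Short position value = −(long value) = S$8.11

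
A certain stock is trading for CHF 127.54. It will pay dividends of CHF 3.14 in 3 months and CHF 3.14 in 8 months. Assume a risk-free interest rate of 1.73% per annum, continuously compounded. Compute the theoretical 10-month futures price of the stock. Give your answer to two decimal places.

CHF 123.07

PV(dividends) I = 3.14·e^(−0.0173·3/12) + 3.14·e^(−0.0173·8/12)
I = 3.1264 + 3.1040 = 6.2304
F = (S − I)·e^(rT) = (127.54 − 6.2304) · e^(0.0173·10/12)
= 121.3096 · e^0.014417 = 121.3096 × 1.014521 = CHF 123.07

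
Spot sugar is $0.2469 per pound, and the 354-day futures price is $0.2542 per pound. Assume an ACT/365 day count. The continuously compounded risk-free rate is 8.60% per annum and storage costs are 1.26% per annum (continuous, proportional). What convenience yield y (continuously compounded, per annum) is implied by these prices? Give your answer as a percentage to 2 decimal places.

6.86%

F = S·e^((r+u−y)T) ⇒ (r+u−y) = ln(F/S)/T
ln(0.2542/0.2469) = 0.029138; /T ⇒ 0.030043
y = r + u − ln(F/S)/T = 0.0860 + 0.0126 − 0.030043 = 0.068557
y = 6.86%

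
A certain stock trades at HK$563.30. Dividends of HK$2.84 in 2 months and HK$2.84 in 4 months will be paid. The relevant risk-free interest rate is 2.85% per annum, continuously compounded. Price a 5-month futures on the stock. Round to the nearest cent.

PV(dividends) I = 2.84·e^(−0.0285·2/12) + 2.84·e^(−0.0285·4/12)
I = 2.8265 + 2.8131 = 5.6396
F = (S − I)·e^(rT) = (563.30 − 5.6396) · e^(0.0285·5/12)
= 557.6604 · e^0.011875 = 557.6604 × 1.011946 = HK$564.32

HK$564.32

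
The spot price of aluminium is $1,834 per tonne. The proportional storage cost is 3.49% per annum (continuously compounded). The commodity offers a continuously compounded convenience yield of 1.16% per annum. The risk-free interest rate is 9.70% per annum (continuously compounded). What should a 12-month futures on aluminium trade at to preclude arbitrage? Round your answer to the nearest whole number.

Net carry = r + u − y = 0.0970 + 0.0349 − 0.0116 = 0.1203
F = S·e^((r+u−y)T) = 1834 · e^(0.1203 × 12/12) = 1834 · e^0.120300
= 1834 × 1.127835 = $2,068 per tonne

$2,068 per tonne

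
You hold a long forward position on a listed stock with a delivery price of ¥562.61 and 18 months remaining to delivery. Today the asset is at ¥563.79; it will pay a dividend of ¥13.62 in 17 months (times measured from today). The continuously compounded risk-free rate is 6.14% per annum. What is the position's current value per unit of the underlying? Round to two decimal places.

PV(remaining dividends) I = 13.62·e^(−0.0614·17/12) = 12.4854
Current forward F = (S − I)·e^(rT) = (563.79 − 12.4854)·e^(0.0614·18/12) = 551.3046 × 1.096474 = 604.4912
Value (long) = (F − K)·e^(−rT) = (604.4912 − 562.61) × 0.912014 = 38.1962
Value = ¥38.20

¥38.20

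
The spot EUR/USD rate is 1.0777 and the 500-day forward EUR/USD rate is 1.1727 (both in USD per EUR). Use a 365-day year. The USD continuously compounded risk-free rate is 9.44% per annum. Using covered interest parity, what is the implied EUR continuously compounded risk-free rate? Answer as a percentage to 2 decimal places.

F = S·e^((r_USD − r_EUR)T) ⇒ r_EUR = r_USD − ln(F/S)/T
ln(1.1727/1.0777) = 0.084480; /(500/365) = 0.061670
r_EUR = 0.0944 − 0.061670 = 0.032730
r_EUR = 3.27%

3.27%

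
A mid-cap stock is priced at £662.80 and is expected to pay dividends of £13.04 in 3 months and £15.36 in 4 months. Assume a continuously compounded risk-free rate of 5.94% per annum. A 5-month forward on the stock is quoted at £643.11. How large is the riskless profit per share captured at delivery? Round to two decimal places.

PV(dividends) I = 13.04·e^(−0.0594·3/12) + 15.36·e^(−0.0594·4/12) = 27.9066
Fair forward F* = (S − I)·e^(rT) = (662.80 − 27.9066)·e^0.024750 = 634.8934 × 1.025059 = 650.8032
Market £643.11 < fair 650.8032: forward underpriced → reverse cash-and-carry (short the stock, invest proceeds at r, pay the dividends, go long the forward).
Profit at T = |F_mkt − F*| = |643.11 − 650.8032| = £7.69 per share

£7.69 per share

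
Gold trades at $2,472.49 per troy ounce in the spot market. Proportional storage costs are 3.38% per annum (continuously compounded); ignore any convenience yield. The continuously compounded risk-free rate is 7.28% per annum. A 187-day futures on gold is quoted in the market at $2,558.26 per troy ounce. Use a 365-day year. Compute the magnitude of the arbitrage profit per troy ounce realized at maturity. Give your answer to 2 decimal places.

Fair futures: F* = S·e^(carry·T), with carry = (r + u) = 0.0728 + 0.0338 = 0.1066
F* = 2472.49 · e^(0.1066 × 187/365) = 2472.49 · e^0.05461425 = 2472.49 × 1.05613313 = $2611.2786
Market $2558.26 < fair $2611.2786: forward underpriced → reverse cash-and-carry (short spot, go long the forward).
At maturity, profit = |F_mkt − F*| = |2558.26 − 2611.2786| = $53.02 per troy ounce

$53.02 per troy ounce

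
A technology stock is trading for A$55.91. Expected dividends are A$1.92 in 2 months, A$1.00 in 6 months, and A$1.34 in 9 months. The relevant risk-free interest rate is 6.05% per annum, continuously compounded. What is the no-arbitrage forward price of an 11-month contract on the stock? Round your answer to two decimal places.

PV(dividends) I = 1.92·e^(−0.0605·2/12) + 1.00·e^(−0.0605·6/12) + 1.34·e^(−0.0605·9/12)
I = 1.9007 + 0.9702 + 1.2806 = 4.1515
F = (S − I)·e^(rT) = (55.91 − 4.1515) · e^(0.0605·11/12)
= 51.7585 · e^0.055458 = 51.7585 × 1.057025 = A$54.71

A$54.71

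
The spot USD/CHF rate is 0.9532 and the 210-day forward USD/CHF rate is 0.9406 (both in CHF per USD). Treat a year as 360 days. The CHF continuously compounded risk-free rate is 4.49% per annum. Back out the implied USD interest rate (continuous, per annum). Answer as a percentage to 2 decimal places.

6.77%

F = S·e^((r_CHF − r_USD)T) ⇒ r_USD = r_CHF − ln(F/S)/T
ln(0.9406/0.9532) = -0.013307; /(210/360) = -0.022812
r_USD = 0.0449 + 0.022812 = 0.067712
r_USD = 6.77%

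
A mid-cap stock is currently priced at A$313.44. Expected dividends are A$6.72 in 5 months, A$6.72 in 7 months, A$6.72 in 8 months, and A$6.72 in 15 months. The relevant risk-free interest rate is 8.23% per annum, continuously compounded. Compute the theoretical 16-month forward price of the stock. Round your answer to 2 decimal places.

PV(dividends) I = 6.72·e^(−0.0823·5/12) + 6.72·e^(−0.0823·7/12) + 6.72·e^(−0.0823·8/12) + 6.72·e^(−0.0823·15/12)
I = 6.4935 + 6.4050 + 6.3612 + 6.0631 = 25.3228
F = (S − I)·e^(rT) = (313.44 − 25.3228) · e^(0.0823·16/12)
= 288.1172 · e^0.109733 = 288.1172 × 1.115980 = A$321.53

A$321.53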